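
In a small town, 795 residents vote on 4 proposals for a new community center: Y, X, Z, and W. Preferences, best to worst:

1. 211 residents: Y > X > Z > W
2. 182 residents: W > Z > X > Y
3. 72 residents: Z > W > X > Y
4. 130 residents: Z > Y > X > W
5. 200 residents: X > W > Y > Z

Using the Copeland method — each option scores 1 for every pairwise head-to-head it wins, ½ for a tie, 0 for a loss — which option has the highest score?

Y: beats Z; loses to X and W → score 1.
X: beats Y, Z, and W → score 3.
Z: beats W; loses to Y and X → score 1.
W: beats Y; loses to X and Z → score 1.
X has the best pairwise record.

X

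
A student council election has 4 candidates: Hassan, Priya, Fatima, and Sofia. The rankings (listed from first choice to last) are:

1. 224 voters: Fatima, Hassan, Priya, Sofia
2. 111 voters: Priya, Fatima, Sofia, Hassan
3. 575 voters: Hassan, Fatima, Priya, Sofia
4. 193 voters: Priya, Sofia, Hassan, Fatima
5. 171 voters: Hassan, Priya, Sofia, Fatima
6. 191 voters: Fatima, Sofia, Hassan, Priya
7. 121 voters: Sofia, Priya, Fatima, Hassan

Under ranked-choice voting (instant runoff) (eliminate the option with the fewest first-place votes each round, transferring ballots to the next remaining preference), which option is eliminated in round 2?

Fatima

Round 1: Hassan 746, Priya 304, Fatima 415, Sofia 121. Eliminate Sofia.
Round 2: Hassan 746, Priya 425, Fatima 415. Eliminate Fatima.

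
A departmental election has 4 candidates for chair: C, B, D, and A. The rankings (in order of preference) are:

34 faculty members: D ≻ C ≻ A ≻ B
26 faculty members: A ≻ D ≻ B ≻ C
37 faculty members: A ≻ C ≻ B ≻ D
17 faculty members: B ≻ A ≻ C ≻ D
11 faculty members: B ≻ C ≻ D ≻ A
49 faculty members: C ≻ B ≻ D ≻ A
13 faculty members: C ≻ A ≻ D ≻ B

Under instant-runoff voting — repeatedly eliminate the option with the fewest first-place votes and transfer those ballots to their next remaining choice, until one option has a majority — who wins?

Round 1: C 62, B 28, D 34, A 63. Eliminate B.
Round 2: C 73, D 34, A 80. Eliminate D.
Round 3: C 107, A 80. C has a majority.

C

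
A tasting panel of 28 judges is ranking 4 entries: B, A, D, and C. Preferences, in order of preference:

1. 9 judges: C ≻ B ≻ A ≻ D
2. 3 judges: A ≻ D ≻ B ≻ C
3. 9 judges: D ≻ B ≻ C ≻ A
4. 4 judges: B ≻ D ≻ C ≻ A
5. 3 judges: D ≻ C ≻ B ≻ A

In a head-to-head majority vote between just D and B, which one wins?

D

Voters preferring D to B: 15; preferring B to D: 13.
D wins the head-to-head.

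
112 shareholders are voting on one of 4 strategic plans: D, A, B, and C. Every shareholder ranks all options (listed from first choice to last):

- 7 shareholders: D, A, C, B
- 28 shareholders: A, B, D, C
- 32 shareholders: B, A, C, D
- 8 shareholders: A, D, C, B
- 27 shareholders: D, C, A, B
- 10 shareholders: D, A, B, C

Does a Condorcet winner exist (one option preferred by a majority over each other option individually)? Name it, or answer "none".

A vs D: 68–44 for A.
A vs B: 80–32 for A.
A vs C: 85–27 for A.
A beats every other option head-to-head.

A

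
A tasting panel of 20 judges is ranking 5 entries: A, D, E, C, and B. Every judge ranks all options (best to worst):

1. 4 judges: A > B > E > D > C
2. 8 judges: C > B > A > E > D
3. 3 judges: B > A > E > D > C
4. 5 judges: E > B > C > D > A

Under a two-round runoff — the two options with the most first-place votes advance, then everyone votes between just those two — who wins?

E

Round 1 first-place votes: A 4, D 0, E 5, C 8, B 3.
C and E advance.
Runoff: C is preferred to E by 8 voters; E by 12.
E wins the runoff.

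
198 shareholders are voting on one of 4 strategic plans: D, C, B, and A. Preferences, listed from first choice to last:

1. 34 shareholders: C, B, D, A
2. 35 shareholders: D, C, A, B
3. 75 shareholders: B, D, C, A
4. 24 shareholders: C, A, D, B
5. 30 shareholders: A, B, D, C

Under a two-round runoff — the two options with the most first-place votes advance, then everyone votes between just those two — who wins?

B

Round 1 first-place votes: D 35, C 58, B 75, A 30.
B and C advance.
Runoff: B is preferred to C by 105 voters; C by 93.
B wins the runoff.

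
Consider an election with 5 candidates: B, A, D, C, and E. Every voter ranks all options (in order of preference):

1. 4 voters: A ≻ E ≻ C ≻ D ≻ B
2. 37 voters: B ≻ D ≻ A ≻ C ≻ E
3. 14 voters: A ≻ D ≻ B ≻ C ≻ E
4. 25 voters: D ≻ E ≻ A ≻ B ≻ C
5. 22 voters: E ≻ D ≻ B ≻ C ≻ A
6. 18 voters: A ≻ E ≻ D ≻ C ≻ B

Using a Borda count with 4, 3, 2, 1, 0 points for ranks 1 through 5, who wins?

B: 4·0 + 37·4 + 14·2 + 25·1 + 22·2 + 18·0 = 245
A: 4·4 + 37·2 + 14·4 + 25·2 + 22·0 + 18·4 = 268
D: 4·1 + 37·3 + 14·3 + 25·4 + 22·3 + 18·2 = 359
C: 4·2 + 37·1 + 14·1 + 25·0 + 22·1 + 18·1 = 99
E: 4·3 + 37·0 + 14·0 + 25·3 + 22·4 + 18·3 = 229
D has the highest Borda score (359).

D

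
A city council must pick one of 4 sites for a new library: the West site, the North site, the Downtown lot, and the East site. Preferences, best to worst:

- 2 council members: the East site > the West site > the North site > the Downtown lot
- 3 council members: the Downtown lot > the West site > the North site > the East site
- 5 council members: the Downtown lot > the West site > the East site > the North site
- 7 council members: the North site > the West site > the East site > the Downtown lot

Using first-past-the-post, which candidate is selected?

First-place votes: the West site 0, the North site 7, the Downtown lot 8, the East site 2.
the Downtown lot has the most first-place votes.

the Downtown lot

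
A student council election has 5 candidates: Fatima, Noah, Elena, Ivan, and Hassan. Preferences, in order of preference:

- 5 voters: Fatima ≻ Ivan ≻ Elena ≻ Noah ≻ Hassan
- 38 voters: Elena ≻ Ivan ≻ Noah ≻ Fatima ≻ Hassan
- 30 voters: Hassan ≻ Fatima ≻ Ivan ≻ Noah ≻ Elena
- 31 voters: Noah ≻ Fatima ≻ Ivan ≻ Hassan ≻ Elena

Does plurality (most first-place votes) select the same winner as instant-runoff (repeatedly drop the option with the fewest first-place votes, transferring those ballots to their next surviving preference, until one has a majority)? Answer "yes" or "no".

Plurality — first-place votes: Fatima 5, Noah 31, Elena 38, Ivan 0, Hassan 30. Winner: Elena.
Instant-runoff — R1 Fatima 5, Noah 31, Elena 38, Ivan 0, Hassan 30 (Ivan out); R2 Fatima 5, Noah 31, Elena 38, Hassan 30 (Fatima out); R3 Noah 31, Elena 43, Hassan 30 (Hassan out); R4 Noah 61, Elena 43 (Noah winner). Winner: Noah.
The two methods disagree.

no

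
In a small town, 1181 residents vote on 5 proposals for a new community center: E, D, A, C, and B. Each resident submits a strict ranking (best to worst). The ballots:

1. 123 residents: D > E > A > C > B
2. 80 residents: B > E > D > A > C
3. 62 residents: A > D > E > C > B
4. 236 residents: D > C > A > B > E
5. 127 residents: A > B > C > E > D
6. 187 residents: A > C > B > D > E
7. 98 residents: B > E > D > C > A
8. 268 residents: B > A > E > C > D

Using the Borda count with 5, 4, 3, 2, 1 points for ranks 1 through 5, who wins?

A

E: 123·4 + 80·4 + 62·3 + 236·1 + 127·2 + 187·1 + 98·4 + 268·3 = 2871
D: 123·5 + 80·3 + 62·4 + 236·5 + 127·1 + 187·2 + 98·3 + 268·1 = 3346
A: 123·3 + 80·2 + 62·5 + 236·3 + 127·5 + 187·5 + 98·1 + 268·4 = 4287
C: 123·2 + 80·1 + 62·2 + 236·4 + 127·3 + 187·4 + 98·2 + 268·2 = 3255
B: 123·1 + 80·5 + 62·1 + 236·2 + 127·4 + 187·3 + 98·5 + 268·5 = 3956
A has the highest Borda score (4287).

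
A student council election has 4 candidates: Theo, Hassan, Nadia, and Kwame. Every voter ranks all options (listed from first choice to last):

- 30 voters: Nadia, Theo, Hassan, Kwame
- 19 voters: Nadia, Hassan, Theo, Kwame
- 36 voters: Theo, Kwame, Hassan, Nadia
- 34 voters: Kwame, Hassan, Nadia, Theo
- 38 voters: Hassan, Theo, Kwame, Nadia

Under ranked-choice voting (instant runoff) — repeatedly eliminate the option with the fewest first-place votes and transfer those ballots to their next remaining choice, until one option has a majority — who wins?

Round 1: Theo 36, Hassan 38, Nadia 49, Kwame 34. Eliminate Kwame.
Round 2: Theo 36, Hassan 72, Nadia 49. Eliminate Theo.
Round 3: Hassan 108, Nadia 49. Hassan has a majority.

Hassan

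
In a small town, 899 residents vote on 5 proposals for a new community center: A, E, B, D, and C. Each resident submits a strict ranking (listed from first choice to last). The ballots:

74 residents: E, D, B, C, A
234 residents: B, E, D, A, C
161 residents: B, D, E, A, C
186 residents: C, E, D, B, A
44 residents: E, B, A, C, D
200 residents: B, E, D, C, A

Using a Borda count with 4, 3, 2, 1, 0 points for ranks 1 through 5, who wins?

B

A: 74·0 + 234·1 + 161·1 + 186·0 + 44·2 + 200·0 = 483
E: 74·4 + 234·3 + 161·2 + 186·3 + 44·4 + 200·3 = 2654
B: 74·2 + 234·4 + 161·4 + 186·1 + 44·3 + 200·4 = 2846
D: 74·3 + 234·2 + 161·3 + 186·2 + 44·0 + 200·2 = 1945
C: 74·1 + 234·0 + 161·0 + 186·4 + 44·1 + 200·1 = 1062
B has the highest Borda score (2846).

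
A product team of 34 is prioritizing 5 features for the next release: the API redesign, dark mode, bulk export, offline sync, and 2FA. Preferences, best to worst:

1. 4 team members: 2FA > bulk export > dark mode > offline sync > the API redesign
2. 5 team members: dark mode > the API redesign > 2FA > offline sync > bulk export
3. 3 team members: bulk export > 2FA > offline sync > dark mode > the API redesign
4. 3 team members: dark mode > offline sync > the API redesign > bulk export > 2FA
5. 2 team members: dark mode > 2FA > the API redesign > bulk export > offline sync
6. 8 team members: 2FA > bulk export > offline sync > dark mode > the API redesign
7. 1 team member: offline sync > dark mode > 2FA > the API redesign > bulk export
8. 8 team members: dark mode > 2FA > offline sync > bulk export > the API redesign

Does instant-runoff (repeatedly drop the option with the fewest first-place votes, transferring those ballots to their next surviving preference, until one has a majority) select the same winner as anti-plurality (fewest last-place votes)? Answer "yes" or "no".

Instant-runoff — R1 the API redesign 0, dark mode 18, bulk export 3, offline sync 1, 2FA 12 (dark mode winner). Winner: dark mode.
Anti-plurality — last-place votes: the API redesign 23, dark mode 0, bulk export 6, offline sync 2, 2FA 3. Winner: dark mode.
The two methods agree.

yes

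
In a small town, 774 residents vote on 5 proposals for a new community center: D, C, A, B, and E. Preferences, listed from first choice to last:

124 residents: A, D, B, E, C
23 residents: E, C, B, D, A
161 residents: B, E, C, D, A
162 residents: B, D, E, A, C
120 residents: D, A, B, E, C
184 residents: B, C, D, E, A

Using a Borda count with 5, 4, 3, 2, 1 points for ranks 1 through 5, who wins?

D: 124·4 + 23·2 + 161·2 + 162·4 + 120·5 + 184·3 = 2664
C: 124·1 + 23·4 + 161·3 + 162·1 + 120·1 + 184·4 = 1717
A: 124·5 + 23·1 + 161·1 + 162·2 + 120·4 + 184·1 = 1792
B: 124·3 + 23·3 + 161·5 + 162·5 + 120·3 + 184·5 = 3336
E: 124·2 + 23·5 + 161·4 + 162·3 + 120·2 + 184·2 = 2101
B has the highest Borda score (3336).

B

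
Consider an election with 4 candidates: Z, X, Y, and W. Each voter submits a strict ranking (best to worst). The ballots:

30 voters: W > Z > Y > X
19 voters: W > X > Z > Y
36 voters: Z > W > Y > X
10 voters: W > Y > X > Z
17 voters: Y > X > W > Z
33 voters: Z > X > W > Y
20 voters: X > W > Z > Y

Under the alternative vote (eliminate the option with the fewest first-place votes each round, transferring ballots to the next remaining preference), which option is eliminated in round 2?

X

Round 1: Z 69, X 20, Y 17, W 59. Eliminate Y.
Round 2: Z 69, X 37, W 59. Eliminate X.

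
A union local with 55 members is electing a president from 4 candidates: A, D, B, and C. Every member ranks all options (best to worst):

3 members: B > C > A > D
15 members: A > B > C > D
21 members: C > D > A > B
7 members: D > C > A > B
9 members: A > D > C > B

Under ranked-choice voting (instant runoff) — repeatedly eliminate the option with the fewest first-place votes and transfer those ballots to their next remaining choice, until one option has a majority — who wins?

C

Round 1: A 24, D 7, B 3, C 21. Eliminate B.
Round 2: A 24, D 7, C 24. Eliminate D.
Round 3: A 24, C 31. C has a majority.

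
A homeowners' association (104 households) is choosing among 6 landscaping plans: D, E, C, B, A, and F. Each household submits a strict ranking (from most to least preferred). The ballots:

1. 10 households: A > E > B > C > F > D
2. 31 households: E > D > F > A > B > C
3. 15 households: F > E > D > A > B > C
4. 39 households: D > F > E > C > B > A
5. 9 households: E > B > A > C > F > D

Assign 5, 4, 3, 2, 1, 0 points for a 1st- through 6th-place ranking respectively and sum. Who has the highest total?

D: 10·0 + 31·4 + 15·3 + 39·5 + 9·0 = 364
E: 10·4 + 31·5 + 15·4 + 39·3 + 9·5 = 417
C: 10·2 + 31·0 + 15·0 + 39·2 + 9·2 = 116
B: 10·3 + 31·1 + 15·1 + 39·1 + 9·4 = 151
A: 10·5 + 31·2 + 15·2 + 39·0 + 9·3 = 169
F: 10·1 + 31·3 + 15·5 + 39·4 + 9·1 = 343
E has the highest Borda score (417).

E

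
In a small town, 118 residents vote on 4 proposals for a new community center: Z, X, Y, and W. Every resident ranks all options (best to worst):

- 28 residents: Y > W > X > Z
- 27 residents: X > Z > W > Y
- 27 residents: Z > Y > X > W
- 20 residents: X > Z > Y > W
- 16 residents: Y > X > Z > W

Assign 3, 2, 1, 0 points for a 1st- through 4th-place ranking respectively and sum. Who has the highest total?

X

Z: 28·0 + 27·2 + 27·3 + 20·2 + 16·1 = 191
X: 28·1 + 27·3 + 27·1 + 20·3 + 16·2 = 228
Y: 28·3 + 27·0 + 27·2 + 20·1 + 16·3 = 206
W: 28·2 + 27·1 + 27·0 + 20·0 + 16·0 = 83
X has the highest Borda score (228).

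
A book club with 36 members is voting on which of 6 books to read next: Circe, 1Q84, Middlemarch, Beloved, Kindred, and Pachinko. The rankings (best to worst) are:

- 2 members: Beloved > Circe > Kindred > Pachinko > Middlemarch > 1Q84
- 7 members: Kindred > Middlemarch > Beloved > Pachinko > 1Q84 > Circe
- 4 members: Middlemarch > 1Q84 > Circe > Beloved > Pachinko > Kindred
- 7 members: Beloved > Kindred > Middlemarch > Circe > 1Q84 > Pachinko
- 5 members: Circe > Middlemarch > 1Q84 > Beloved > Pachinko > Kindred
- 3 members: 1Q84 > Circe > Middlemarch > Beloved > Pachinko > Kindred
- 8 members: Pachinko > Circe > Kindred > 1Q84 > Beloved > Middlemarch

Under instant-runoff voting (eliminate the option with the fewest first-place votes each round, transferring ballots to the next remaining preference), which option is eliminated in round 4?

Pachinko

Round 1: Circe 5, 1Q84 3, Middlemarch 4, Beloved 9, Kindred 7, Pachinko 8. Eliminate 1Q84.
Round 2: Circe 8, Middlemarch 4, Beloved 9, Kindred 7, Pachinko 8. Eliminate Middlemarch.
Round 3: Circe 12, Beloved 9, Kindred 7, Pachinko 8. Eliminate Kindred.
Round 4: Circe 12, Beloved 16, Pachinko 8. Eliminate Pachinko.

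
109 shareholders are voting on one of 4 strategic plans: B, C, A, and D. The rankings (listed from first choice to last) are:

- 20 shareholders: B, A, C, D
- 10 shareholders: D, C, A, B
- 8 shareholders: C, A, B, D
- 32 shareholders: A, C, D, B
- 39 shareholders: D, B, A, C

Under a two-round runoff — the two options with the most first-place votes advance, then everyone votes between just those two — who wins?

A

Round 1 first-place votes: B 20, C 8, A 32, D 49.
D and A advance.
Runoff: D is preferred to A by 49 voters; A by 60.
A wins the runoff.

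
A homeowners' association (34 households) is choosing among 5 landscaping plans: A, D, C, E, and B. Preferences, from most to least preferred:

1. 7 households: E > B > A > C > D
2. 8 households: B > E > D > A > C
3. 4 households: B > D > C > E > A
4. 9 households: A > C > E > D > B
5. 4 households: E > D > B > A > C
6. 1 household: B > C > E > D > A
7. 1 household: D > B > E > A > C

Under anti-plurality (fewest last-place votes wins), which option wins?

Last-place votes: A 5, D 7, C 13, E 0, B 9.
E is ranked last by the fewest voters, so E wins.

E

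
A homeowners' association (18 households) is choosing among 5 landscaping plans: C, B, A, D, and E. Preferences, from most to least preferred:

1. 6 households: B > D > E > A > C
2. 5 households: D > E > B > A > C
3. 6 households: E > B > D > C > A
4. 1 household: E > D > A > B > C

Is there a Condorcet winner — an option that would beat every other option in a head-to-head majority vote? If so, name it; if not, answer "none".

Checking pairwise contests:
B beats C 18–0.
E beats B 12–6.
B beats A 17–1.
B beats D 12–6.
D beats E 11–7.
Every option loses at least one head-to-head, so there is no Condorcet winner.

none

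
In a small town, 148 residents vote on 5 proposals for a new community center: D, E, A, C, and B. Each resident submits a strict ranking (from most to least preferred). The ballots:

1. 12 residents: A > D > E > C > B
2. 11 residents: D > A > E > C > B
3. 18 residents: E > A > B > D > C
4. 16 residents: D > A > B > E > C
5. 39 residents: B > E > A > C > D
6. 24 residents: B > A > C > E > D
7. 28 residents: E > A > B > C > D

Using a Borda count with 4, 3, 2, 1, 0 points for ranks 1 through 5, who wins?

D: 12·3 + 11·4 + 18·1 + 16·4 + 39·0 + 24·0 + 28·0 = 162
E: 12·2 + 11·2 + 18·4 + 16·1 + 39·3 + 24·1 + 28·4 = 387
A: 12·4 + 11·3 + 18·3 + 16·3 + 39·2 + 24·3 + 28·3 = 417
C: 12·1 + 11·1 + 18·0 + 16·0 + 39·1 + 24·2 + 28·1 = 138
B: 12·0 + 11·0 + 18·2 + 16·2 + 39·4 + 24·4 + 28·2 = 376
A has the highest Borda score (417).

A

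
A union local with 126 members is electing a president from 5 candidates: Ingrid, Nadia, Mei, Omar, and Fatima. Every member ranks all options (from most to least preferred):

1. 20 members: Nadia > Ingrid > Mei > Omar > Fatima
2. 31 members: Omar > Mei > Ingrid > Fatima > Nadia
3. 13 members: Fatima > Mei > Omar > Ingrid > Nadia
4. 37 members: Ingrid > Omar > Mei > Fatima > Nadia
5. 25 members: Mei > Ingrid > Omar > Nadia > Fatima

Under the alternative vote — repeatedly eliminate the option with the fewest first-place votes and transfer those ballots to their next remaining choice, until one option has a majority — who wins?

Round 1: Ingrid 37, Nadia 20, Mei 25, Omar 31, Fatima 13. Eliminate Fatima.
Round 2: Ingrid 37, Nadia 20, Mei 38, Omar 31. Eliminate Nadia.
Round 3: Ingrid 57, Mei 38, Omar 31. Eliminate Omar.
Round 4: Ingrid 57, Mei 69. Mei has a majority.

Mei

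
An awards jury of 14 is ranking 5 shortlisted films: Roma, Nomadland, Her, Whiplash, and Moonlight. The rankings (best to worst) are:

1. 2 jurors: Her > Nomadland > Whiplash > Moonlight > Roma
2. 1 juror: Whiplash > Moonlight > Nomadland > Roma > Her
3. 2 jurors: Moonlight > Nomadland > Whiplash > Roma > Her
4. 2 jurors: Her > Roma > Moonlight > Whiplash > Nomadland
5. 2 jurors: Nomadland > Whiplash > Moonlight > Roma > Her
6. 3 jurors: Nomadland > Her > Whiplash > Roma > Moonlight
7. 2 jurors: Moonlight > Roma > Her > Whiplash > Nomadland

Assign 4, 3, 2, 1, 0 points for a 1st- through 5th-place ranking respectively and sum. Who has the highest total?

Nomadland

Roma: 2·0 + 1·1 + 2·1 + 2·3 + 2·1 + 3·1 + 2·3 = 20
Nomadland: 2·3 + 1·2 + 2·3 + 2·0 + 2·4 + 3·4 + 2·0 = 34
Her: 2·4 + 1·0 + 2·0 + 2·4 + 2·0 + 3·3 + 2·2 = 29
Whiplash: 2·2 + 1·4 + 2·2 + 2·1 + 2·3 + 3·2 + 2·1 = 28
Moonlight: 2·1 + 1·3 + 2·4 + 2·2 + 2·2 + 3·0 + 2·4 = 29
Nomadland has the highest Borda score (34).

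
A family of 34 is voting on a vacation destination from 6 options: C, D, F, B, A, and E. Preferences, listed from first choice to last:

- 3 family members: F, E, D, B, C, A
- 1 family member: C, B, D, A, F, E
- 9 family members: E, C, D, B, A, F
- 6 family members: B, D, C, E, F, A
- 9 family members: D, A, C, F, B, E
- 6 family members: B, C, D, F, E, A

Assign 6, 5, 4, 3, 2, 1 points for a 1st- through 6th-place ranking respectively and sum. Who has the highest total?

D

C: 3·2 + 1·6 + 9·5 + 6·4 + 9·4 + 6·5 = 147
D: 3·4 + 1·4 + 9·4 + 6·5 + 9·6 + 6·4 = 160
F: 3·6 + 1·2 + 9·1 + 6·2 + 9·3 + 6·3 = 86
B: 3·3 + 1·5 + 9·3 + 6·6 + 9·2 + 6·6 = 131
A: 3·1 + 1·3 + 9·2 + 6·1 + 9·5 + 6·1 = 81
E: 3·5 + 1·1 + 9·6 + 6·3 + 9·1 + 6·2 = 109
D has the highest Borda score (160).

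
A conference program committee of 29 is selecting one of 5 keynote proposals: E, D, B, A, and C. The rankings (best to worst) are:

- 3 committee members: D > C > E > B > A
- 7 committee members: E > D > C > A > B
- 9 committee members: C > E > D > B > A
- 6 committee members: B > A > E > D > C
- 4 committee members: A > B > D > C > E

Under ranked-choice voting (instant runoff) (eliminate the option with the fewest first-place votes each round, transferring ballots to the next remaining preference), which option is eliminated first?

Round 1: E 7, D 3, B 6, A 4, C 9. Eliminate D.

D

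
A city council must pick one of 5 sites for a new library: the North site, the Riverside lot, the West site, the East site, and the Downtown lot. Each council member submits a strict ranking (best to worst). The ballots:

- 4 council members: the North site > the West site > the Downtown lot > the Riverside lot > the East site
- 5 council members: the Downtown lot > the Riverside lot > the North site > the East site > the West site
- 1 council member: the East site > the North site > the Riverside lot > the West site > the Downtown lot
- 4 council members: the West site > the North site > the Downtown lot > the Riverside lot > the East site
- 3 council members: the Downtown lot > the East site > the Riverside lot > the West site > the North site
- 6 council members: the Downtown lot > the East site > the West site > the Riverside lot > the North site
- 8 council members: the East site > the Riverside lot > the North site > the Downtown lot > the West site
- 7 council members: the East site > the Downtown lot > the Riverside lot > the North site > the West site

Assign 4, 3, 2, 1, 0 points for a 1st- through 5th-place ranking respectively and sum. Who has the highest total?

the North site: 4·4 + 5·2 + 1·3 + 4·3 + 3·0 + 6·0 + 8·2 + 7·1 = 64
the Riverside lot: 4·1 + 5·3 + 1·2 + 4·1 + 3·2 + 6·1 + 8·3 + 7·2 = 75
the West site: 4·3 + 5·0 + 1·1 + 4·4 + 3·1 + 6·2 + 8·0 + 7·0 = 44
the East site: 4·0 + 5·1 + 1·4 + 4·0 + 3·3 + 6·3 + 8·4 + 7·4 = 96
the Downtown lot: 4·2 + 5·4 + 1·0 + 4·2 + 3·4 + 6·4 + 8·1 + 7·3 = 101
the Downtown lot has the highest Borda score (101).

the Downtown lot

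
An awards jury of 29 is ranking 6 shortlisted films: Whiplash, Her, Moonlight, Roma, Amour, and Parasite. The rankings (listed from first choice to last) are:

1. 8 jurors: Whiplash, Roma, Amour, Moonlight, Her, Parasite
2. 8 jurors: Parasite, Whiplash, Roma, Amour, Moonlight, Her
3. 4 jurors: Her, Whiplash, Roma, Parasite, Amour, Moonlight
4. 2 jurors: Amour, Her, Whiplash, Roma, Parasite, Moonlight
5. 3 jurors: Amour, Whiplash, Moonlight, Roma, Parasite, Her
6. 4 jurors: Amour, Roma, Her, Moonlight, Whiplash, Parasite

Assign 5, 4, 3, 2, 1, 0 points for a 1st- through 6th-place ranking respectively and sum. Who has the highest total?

Whiplash: 8·5 + 8·4 + 4·4 + 2·3 + 3·4 + 4·1 = 110
Her: 8·1 + 8·0 + 4·5 + 2·4 + 3·0 + 4·3 = 48
Moonlight: 8·2 + 8·1 + 4·0 + 2·0 + 3·3 + 4·2 = 41
Roma: 8·4 + 8·3 + 4·3 + 2·2 + 3·2 + 4·4 = 94
Amour: 8·3 + 8·2 + 4·1 + 2·5 + 3·5 + 4·5 = 89
Parasite: 8·0 + 8·5 + 4·2 + 2·1 + 3·1 + 4·0 = 53
Whiplash has the highest Borda score (110).

Whiplash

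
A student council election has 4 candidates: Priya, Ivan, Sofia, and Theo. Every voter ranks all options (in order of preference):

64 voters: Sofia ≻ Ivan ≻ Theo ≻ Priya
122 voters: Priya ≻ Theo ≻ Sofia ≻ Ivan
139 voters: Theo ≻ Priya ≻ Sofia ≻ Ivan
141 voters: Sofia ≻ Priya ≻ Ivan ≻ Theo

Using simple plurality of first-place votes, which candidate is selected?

First-place votes: Priya 122, Ivan 0, Sofia 205, Theo 139.
Sofia has the most first-place votes.

Sofia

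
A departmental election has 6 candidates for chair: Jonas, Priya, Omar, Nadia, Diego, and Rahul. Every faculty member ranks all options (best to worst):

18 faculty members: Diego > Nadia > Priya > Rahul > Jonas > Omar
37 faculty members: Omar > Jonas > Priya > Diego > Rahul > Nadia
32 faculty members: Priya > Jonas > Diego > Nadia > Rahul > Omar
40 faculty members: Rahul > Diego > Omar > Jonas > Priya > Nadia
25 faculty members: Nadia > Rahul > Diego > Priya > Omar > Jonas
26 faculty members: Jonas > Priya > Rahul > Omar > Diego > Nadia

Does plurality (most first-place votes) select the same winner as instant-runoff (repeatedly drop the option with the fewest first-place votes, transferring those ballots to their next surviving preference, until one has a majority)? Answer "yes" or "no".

Plurality — first-place votes: Jonas 26, Priya 32, Omar 37, Nadia 25, Diego 18, Rahul 40. Winner: Rahul.
Instant-runoff — R1 Jonas 26, Priya 32, Omar 37, Nadia 25, Diego 18, Rahul 40 (Diego out); R2 Jonas 26, Priya 32, Omar 37, Nadia 43, Rahul 40 (Jonas out); R3 Priya 58, Omar 37, Nadia 43, Rahul 40 (Omar out); R4 Priya 95, Nadia 43, Rahul 40 (Priya winner). Winner: Priya.
The two methods disagree.

no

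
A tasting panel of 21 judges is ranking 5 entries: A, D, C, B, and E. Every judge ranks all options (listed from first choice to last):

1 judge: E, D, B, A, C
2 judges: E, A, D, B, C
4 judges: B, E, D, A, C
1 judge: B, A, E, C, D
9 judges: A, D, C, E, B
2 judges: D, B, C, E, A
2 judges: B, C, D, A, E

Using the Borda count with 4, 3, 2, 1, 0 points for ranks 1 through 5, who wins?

D

A: 1·1 + 2·3 + 4·1 + 1·3 + 9·4 + 2·0 + 2·1 = 52
D: 1·3 + 2·2 + 4·2 + 1·0 + 9·3 + 2·4 + 2·2 = 54
C: 1·0 + 2·0 + 4·0 + 1·1 + 9·2 + 2·2 + 2·3 = 29
B: 1·2 + 2·1 + 4·4 + 1·4 + 9·0 + 2·3 + 2·4 = 38
E: 1·4 + 2·4 + 4·3 + 1·2 + 9·1 + 2·1 + 2·0 = 37
D has the highest Borda score (54).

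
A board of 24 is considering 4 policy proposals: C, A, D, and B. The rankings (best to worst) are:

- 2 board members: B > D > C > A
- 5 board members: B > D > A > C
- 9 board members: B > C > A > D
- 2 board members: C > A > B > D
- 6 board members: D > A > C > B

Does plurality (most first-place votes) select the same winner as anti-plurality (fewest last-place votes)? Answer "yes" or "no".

Plurality — first-place votes: C 2, A 0, D 6, B 16. Winner: B.
Anti-plurality — last-place votes: C 5, A 2, D 11, B 6. Winner: A.
The two methods disagree.

no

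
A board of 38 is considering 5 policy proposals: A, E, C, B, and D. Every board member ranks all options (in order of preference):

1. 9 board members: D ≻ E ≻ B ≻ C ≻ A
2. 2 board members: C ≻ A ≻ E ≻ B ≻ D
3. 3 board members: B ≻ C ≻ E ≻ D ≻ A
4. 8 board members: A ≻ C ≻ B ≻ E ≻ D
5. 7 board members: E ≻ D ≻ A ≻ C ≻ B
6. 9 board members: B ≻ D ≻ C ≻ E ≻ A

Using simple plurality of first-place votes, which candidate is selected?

B

First-place votes: A 8, E 7, C 2, B 12, D 9.
B has the most first-place votes.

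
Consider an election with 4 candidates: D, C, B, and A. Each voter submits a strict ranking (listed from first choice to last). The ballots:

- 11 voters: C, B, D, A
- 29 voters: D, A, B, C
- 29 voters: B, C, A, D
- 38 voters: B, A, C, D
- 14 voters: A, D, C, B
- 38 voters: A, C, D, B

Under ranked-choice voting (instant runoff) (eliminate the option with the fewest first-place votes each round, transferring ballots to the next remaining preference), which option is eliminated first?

Round 1: D 29, C 11, B 67, A 52. Eliminate C.

C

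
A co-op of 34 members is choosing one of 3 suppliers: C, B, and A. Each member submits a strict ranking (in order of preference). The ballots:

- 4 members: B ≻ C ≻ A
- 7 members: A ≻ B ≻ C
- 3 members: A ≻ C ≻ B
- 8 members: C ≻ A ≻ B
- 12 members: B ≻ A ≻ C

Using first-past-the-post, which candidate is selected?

First-place votes: C 8, B 16, A 10.
B has the most first-place votes.

B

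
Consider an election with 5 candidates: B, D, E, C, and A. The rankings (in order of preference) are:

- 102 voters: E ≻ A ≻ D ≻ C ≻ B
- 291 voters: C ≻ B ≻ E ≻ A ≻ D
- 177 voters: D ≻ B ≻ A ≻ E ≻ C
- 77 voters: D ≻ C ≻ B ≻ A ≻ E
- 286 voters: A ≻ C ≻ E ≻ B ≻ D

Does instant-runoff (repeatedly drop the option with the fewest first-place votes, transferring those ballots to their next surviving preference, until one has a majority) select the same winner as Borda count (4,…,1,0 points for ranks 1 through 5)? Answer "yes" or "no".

Instant-runoff — R1 B 0, D 254, E 102, C 291, A 286 (B out); R2 D 254, E 102, C 291, A 286 (E out); R3 D 254, C 291, A 388 (D out); R4 C 368, A 565 (A winner). Winner: A.
Borda — scores: B 1844, D 1220, E 1739, C 2355, A 2172. Winner: C.
The two methods disagree.

no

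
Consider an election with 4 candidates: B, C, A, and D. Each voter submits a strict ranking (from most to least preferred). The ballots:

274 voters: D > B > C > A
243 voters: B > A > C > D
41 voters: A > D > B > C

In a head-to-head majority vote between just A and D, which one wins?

Voters preferring A to D: 284; preferring D to A: 274.
A wins the head-to-head.

A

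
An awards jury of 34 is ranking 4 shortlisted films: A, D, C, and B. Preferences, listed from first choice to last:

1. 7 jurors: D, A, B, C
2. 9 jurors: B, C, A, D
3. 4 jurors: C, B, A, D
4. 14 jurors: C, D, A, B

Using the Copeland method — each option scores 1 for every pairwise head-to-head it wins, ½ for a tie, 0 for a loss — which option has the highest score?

C

A: beats B; loses to D and C → score 1.
D: beats A and B; loses to C → score 2.
C: beats A, D, and B → score 3.
B: loses to A, D, and C → score 0.
C has the best pairwise record.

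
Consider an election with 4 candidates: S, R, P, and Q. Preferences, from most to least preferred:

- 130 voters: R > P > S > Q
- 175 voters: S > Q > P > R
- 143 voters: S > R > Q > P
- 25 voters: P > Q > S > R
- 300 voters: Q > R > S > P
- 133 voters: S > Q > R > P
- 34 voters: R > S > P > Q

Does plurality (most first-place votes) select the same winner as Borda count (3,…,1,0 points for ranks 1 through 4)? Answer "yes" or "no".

Plurality — first-place votes: S 451, R 164, P 25, Q 300. Winner: S.
Borda — scores: S 1876, R 1511, P 544, Q 1709. Winner: S.
The two methods agree.

yes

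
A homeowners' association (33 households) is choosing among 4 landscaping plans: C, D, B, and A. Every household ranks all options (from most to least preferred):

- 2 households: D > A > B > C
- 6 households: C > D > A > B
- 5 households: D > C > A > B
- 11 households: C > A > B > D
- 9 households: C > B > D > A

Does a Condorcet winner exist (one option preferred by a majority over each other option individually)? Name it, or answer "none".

C

C vs D: 26–7 for C.
C vs B: 31–2 for C.
C vs A: 31–2 for C.
C beats every other option head-to-head.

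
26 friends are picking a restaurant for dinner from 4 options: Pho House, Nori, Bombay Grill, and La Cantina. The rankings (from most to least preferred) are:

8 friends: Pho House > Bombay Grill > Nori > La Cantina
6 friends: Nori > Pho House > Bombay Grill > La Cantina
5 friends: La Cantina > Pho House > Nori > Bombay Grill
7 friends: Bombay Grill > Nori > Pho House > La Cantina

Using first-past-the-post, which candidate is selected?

Pho House

First-place votes: Pho House 8, Nori 6, Bombay Grill 7, La Cantina 5.
Pho House has the most first-place votes.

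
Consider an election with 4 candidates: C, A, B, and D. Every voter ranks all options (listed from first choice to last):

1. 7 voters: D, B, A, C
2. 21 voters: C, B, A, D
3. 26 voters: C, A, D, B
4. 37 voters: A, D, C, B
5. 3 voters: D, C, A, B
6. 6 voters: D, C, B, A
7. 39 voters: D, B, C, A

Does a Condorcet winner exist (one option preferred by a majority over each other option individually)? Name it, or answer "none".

none

Checking pairwise contests:
D beats C 92–47.
C beats A 95–44.
C beats B 93–46.
A beats D 84–55.
Every option loses at least one head-to-head, so there is no Condorcet winner.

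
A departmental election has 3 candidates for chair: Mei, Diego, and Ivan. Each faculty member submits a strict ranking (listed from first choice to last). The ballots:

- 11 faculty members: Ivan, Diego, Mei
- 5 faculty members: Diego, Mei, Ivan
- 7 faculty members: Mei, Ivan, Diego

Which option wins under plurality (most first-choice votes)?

First-place votes: Mei 7, Diego 5, Ivan 11.
Ivan has the most first-place votes.

Ivan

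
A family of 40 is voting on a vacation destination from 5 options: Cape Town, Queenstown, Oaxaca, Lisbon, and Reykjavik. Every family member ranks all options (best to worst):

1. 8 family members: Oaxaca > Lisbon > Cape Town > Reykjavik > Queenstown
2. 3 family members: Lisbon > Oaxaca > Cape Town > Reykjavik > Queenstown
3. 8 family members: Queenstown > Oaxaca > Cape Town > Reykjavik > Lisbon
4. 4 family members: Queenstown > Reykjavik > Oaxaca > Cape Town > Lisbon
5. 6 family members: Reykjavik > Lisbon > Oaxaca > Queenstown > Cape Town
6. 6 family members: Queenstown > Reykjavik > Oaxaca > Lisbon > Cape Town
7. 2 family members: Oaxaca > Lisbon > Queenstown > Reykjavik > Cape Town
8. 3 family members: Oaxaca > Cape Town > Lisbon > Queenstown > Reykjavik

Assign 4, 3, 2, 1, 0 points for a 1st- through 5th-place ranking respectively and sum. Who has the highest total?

Oaxaca

Cape Town: 8·2 + 3·2 + 8·2 + 4·1 + 6·0 + 6·0 + 2·0 + 3·3 = 51
Queenstown: 8·0 + 3·0 + 8·4 + 4·4 + 6·1 + 6·4 + 2·2 + 3·1 = 85
Oaxaca: 8·4 + 3·3 + 8·3 + 4·2 + 6·2 + 6·2 + 2·4 + 3·4 = 117
Lisbon: 8·3 + 3·4 + 8·0 + 4·0 + 6·3 + 6·1 + 2·3 + 3·2 = 72
Reykjavik: 8·1 + 3·1 + 8·1 + 4·3 + 6·4 + 6·3 + 2·1 + 3·0 = 75
Oaxaca has the highest Borda score (117).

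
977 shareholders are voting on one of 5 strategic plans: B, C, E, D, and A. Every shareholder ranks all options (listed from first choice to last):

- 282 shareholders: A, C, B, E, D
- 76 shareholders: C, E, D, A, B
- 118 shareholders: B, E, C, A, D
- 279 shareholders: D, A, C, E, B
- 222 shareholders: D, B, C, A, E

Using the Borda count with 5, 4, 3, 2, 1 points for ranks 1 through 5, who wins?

B: 282·3 + 76·1 + 118·5 + 279·1 + 222·4 = 2679
C: 282·4 + 76·5 + 118·3 + 279·3 + 222·3 = 3365
E: 282·2 + 76·4 + 118·4 + 279·2 + 222·1 = 2120
D: 282·1 + 76·3 + 118·1 + 279·5 + 222·5 = 3133
A: 282·5 + 76·2 + 118·2 + 279·4 + 222·2 = 3358
C has the highest Borda score (3365).

C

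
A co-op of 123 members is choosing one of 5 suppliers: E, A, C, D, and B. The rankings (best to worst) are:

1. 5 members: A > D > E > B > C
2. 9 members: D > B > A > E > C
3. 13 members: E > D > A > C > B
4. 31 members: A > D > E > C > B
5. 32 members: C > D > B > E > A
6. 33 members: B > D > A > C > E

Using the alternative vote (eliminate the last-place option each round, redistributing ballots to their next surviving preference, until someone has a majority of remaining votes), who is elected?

Round 1: E 13, A 36, C 32, D 9, B 33. Eliminate D.
Round 2: E 13, A 36, C 32, B 42. Eliminate E.
Round 3: A 49, C 32, B 42. Eliminate C.
Round 4: A 49, B 74. B has a majority.

B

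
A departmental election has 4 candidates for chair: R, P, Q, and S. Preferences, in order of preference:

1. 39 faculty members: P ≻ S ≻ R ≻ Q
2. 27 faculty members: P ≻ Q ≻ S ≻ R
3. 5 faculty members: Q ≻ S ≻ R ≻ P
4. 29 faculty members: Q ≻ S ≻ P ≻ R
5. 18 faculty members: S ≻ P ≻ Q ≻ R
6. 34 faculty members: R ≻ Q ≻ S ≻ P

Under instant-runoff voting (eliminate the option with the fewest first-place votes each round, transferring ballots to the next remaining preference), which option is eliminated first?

Round 1: R 34, P 66, Q 34, S 18. Eliminate S.

S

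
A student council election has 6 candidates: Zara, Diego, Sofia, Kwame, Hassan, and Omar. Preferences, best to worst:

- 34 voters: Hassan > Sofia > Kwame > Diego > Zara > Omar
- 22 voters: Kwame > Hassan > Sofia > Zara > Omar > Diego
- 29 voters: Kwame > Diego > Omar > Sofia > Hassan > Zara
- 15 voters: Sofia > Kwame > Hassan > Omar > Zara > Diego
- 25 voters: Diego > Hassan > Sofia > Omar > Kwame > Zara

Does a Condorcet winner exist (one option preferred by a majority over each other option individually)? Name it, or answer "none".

none

Checking pairwise contests:
Diego beats Zara 88–37.
Sofia beats Diego 71–54.
Hassan beats Sofia 81–44.
Sofia beats Kwame 74–51.
Kwame beats Hassan 66–59.
Diego beats Omar 88–37.
Every option loses at least one head-to-head, so there is no Condorcet winner.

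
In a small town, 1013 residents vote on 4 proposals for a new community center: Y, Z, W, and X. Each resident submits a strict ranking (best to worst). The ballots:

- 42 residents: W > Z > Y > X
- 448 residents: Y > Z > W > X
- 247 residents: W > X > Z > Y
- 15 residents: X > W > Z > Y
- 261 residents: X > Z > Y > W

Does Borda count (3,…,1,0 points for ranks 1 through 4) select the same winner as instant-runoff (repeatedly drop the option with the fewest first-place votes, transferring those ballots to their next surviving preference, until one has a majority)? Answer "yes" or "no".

Borda — scores: Y 1647, Z 1764, W 1345, X 1322. Winner: Z.
Instant-runoff — R1 Y 448, Z 0, W 289, X 276 (Z out); R2 Y 448, W 289, X 276 (X out); R3 Y 709, W 304 (Y winner). Winner: Y.
The two methods disagree.

no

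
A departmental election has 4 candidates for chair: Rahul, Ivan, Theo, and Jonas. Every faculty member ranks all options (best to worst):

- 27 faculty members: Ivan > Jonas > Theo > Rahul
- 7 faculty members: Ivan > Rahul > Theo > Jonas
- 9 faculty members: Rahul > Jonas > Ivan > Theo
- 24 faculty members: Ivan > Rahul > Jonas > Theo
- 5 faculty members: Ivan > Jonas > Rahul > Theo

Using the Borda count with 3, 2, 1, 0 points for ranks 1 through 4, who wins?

Rahul: 27·0 + 7·2 + 9·3 + 24·2 + 5·1 = 94
Ivan: 27·3 + 7·3 + 9·1 + 24·3 + 5·3 = 198
Theo: 27·1 + 7·1 + 9·0 + 24·0 + 5·0 = 34
Jonas: 27·2 + 7·0 + 9·2 + 24·1 + 5·2 = 106
Ivan has the highest Borda score (198).

Ivan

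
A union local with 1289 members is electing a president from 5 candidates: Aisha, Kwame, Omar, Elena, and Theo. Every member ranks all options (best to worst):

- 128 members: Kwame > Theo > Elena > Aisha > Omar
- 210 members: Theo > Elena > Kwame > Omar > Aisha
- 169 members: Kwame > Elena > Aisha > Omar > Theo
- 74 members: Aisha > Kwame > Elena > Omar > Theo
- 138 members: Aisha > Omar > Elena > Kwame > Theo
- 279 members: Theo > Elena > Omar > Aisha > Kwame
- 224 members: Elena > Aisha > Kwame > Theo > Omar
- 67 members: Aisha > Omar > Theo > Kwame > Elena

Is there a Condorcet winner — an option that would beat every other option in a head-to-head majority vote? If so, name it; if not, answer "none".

none

Checking pairwise contests:
Elena beats Aisha 1010–279.
Aisha beats Kwame 782–507.
Aisha beats Omar 800–489.
Theo beats Elena 684–605.
Aisha beats Theo 672–617.
Every option loses at least one head-to-head, so there is no Condorcet winner.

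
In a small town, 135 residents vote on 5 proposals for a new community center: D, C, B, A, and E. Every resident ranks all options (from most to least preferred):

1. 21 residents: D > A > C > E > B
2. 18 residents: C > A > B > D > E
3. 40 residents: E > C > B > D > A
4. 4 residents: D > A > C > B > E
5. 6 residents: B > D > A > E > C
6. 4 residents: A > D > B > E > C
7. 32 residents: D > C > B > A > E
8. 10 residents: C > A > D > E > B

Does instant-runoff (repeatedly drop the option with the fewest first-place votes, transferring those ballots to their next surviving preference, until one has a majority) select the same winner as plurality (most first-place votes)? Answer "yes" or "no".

Instant-runoff — R1 D 57, C 28, B 6, A 4, E 40 (A out); R2 D 61, C 28, B 6, E 40 (B out); R3 D 67, C 28, E 40 (C out); R4 D 95, E 40 (D winner). Winner: D.
Plurality — first-place votes: D 57, C 28, B 6, A 4, E 40. Winner: D.
The two methods agree.

yes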